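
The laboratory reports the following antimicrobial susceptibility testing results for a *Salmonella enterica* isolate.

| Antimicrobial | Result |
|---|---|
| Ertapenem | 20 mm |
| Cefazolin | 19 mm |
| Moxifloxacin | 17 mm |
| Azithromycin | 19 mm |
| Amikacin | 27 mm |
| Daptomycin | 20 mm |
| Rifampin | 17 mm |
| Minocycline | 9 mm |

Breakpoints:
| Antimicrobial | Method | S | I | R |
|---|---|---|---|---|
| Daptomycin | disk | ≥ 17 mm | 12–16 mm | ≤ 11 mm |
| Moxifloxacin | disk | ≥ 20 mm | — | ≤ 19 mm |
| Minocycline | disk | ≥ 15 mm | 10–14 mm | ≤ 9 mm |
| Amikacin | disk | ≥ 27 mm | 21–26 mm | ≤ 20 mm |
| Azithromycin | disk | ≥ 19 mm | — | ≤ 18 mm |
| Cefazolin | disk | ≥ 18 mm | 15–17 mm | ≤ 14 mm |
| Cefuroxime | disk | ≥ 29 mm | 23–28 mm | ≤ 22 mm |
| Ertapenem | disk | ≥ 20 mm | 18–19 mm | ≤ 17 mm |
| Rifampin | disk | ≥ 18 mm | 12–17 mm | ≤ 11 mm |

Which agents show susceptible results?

ertapenem, cefazolin, azithromycin, amikacin, daptomycin

Ertapenem 20 mm: ≥ 20 mm ⇒ Susceptible
Cefazolin 19 mm: ≥ 18 mm — Susceptible
Moxifloxacin: 17 mm is ≤ 19 mm — resistant
Azithromycin 19 mm: ≥ 19 mm — S
Amikacin: 27 mm is ≥ 27 mm — susceptible
Daptomycin: 20 mm is ≥ 17 mm ⇒ susceptible
Rifampin 17 mm: in 12–17 mm — intermediate
Minocycline (9 mm) ≤ 9 mm → resistant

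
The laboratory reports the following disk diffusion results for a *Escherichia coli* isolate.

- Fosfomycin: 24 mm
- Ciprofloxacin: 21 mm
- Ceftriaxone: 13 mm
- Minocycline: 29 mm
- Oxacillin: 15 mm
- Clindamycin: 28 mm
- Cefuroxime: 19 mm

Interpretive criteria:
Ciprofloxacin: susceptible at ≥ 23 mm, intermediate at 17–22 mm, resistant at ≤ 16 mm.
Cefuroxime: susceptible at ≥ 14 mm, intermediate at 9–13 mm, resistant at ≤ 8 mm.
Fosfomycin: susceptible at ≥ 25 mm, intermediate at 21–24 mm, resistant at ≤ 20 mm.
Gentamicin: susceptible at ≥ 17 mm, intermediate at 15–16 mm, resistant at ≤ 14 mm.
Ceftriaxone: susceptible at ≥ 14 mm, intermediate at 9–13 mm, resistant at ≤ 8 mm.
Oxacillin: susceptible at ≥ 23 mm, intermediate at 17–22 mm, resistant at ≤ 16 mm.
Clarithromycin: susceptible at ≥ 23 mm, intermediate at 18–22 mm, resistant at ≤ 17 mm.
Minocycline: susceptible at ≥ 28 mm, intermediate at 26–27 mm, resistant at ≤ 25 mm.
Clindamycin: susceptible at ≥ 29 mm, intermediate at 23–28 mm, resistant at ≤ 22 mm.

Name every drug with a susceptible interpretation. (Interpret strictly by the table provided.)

Fosfomycin: 24 mm is in 21–24 mm → Intermediate
Ciprofloxacin: 21 mm is in 17–22 mm ⇒ intermediate
Ceftriaxone: 13 mm is in 9–13 mm — Intermediate
Minocycline (29 mm) ≥ 28 mm — susceptible
Oxacillin (15 mm) ≤ 16 mm → Resistant
Clindamycin (28 mm) in 23–28 mm ⇒ intermediate
Cefuroxime 19 mm: ≥ 14 mm — susceptible

minocycline, cefuroxime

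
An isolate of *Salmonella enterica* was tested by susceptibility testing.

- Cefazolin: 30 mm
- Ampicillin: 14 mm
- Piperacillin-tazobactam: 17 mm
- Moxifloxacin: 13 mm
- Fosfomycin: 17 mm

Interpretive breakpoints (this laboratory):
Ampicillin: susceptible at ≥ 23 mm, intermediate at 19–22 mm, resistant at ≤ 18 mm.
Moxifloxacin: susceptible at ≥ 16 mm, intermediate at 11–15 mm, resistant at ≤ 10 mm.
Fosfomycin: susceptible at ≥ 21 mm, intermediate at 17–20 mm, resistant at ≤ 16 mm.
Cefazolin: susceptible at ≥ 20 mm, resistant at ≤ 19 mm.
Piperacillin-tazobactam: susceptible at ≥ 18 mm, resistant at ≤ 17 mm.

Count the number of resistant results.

2

Cefazolin 30 mm: ≥ 20 mm ⇒ Susceptible
Ampicillin (14 mm) ≤ 18 mm ⇒ Resistant
Piperacillin-tazobactam (17 mm) ≤ 17 mm → Resistant
Moxifloxacin: 13 mm is in 11–15 mm → I
Fosfomycin 17 mm: in 17–20 mm → intermediate
Resistant: 2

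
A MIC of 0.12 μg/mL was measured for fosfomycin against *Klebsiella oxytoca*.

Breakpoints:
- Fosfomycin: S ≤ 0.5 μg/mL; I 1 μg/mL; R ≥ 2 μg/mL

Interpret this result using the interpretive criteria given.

S

Fosfomycin (0.12 μg/mL) ≤ 0.5 μg/mL — susceptible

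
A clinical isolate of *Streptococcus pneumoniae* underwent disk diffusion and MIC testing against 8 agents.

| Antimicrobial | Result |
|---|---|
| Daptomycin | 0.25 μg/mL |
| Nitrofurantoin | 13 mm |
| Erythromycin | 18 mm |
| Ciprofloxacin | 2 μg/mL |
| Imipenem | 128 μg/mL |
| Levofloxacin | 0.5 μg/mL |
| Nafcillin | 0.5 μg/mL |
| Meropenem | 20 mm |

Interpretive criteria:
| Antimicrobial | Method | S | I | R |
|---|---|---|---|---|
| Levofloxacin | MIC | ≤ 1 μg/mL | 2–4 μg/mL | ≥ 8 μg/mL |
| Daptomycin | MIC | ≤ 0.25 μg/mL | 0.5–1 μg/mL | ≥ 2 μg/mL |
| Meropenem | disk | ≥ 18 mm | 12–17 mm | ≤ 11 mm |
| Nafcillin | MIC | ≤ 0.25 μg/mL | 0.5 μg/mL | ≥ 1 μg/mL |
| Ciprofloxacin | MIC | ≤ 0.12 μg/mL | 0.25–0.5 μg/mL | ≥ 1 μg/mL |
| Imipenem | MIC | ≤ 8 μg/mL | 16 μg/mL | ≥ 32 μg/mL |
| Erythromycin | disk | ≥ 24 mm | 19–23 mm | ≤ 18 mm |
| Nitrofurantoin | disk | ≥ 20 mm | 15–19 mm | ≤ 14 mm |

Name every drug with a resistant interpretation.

Daptomycin 0.25 μg/mL: ≤ 0.25 μg/mL — S
Nitrofurantoin (13 mm) ≤ 14 mm → resistant
Erythromycin 18 mm: ≤ 18 mm → R
Ciprofloxacin: 2 μg/mL is ≥ 1 μg/mL — Resistant
Imipenem: 128 μg/mL is ≥ 32 μg/mL → Resistant
Levofloxacin (0.5 μg/mL) ≤ 1 μg/mL — susceptible
Nafcillin: 0.5 μg/mL is = 0.5 μg/mL — I
Meropenem: 20 mm is ≥ 18 mm → Susceptible

nitrofurantoin, erythromycin, ciprofloxacin, imipenem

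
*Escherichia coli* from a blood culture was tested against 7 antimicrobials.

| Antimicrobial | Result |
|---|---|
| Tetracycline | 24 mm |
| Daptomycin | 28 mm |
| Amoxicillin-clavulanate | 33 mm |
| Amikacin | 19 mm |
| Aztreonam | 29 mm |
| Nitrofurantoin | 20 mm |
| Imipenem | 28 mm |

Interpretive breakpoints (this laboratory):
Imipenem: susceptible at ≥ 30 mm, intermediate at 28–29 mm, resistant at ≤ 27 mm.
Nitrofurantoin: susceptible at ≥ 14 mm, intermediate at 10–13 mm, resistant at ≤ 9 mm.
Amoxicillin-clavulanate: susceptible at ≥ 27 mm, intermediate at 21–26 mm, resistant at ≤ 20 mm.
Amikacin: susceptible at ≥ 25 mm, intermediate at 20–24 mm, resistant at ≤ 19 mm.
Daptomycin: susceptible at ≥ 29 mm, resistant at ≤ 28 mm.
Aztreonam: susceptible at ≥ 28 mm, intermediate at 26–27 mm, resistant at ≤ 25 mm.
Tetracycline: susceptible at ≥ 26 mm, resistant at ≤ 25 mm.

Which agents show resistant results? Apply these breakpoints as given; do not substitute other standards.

Tetracycline 24 mm: ≤ 25 mm — Resistant
Daptomycin 28 mm: ≤ 28 mm — resistant
Amoxicillin-clavulanate 33 mm: ≥ 27 mm → susceptible
Amikacin: 19 mm is ≤ 19 mm — R
Aztreonam 29 mm: ≥ 28 mm → susceptible
Nitrofurantoin: 20 mm is ≥ 14 mm — susceptible
Imipenem 28 mm: in 28–29 mm → Intermediate

tetracycline, daptomycin, amikacin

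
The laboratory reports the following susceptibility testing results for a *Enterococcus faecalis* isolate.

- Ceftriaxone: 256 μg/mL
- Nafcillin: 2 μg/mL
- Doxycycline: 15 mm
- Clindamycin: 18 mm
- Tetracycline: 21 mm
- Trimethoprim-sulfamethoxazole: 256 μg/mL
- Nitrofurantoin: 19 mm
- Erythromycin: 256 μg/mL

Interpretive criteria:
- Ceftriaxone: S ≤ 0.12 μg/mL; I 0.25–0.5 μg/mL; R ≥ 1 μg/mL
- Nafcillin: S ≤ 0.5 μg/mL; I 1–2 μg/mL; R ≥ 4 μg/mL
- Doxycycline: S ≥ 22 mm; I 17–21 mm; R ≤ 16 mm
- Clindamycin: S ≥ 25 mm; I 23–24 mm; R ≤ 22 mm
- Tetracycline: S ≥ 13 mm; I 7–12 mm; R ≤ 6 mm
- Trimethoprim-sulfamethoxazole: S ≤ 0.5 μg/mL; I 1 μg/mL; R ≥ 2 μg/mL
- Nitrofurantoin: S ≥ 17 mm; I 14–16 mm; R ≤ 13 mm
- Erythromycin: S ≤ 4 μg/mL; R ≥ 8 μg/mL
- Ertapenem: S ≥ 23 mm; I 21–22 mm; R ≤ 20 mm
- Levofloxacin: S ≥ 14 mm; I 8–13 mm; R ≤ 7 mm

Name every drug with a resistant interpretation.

ceftriaxone, doxycycline, clindamycin, trimethoprim-sulfamethoxazole, erythromycin

Ceftriaxone 256 μg/mL: ≥ 1 μg/mL → Resistant
Nafcillin (2 μg/mL) in 1–2 μg/mL — I
Doxycycline (15 mm) ≤ 16 mm → resistant
Clindamycin (18 mm) ≤ 22 mm → R
Tetracycline (21 mm) ≥ 13 mm → S
Trimethoprim-sulfamethoxazole (256 μg/mL) ≥ 2 μg/mL — Resistant
Nitrofurantoin: 19 mm is ≥ 17 mm → S
Erythromycin: 256 μg/mL is ≥ 8 μg/mL → resistant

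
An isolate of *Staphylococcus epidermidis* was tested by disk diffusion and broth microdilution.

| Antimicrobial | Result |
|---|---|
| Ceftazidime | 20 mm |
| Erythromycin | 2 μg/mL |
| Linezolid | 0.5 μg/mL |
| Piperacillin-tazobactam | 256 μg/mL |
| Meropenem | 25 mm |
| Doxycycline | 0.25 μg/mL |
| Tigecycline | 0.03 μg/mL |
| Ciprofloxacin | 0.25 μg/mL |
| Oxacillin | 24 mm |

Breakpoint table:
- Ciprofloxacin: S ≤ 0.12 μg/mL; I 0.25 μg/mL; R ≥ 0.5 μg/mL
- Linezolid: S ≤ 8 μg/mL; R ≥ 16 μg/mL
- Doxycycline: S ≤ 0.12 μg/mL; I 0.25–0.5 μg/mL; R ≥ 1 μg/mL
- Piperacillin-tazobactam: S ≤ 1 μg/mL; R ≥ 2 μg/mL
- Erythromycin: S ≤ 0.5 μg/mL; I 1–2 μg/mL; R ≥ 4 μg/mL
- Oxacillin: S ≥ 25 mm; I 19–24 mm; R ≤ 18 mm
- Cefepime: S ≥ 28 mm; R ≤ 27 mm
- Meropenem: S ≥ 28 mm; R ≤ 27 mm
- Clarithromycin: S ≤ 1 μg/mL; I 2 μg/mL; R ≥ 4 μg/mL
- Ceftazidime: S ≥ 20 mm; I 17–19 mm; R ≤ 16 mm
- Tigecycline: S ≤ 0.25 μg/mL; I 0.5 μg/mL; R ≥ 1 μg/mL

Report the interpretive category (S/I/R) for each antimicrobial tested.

S, I, S, R, R, I, S, I, I

Ceftazidime 20 mm: ≥ 20 mm ⇒ S
Erythromycin 2 μg/mL: in 1–2 μg/mL — Intermediate
Linezolid 0.5 μg/mL: ≤ 8 μg/mL ⇒ Susceptible
Piperacillin-tazobactam: 256 μg/mL is ≥ 2 μg/mL ⇒ resistant
Meropenem (25 mm) ≤ 27 mm ⇒ Resistant
Doxycycline (0.25 μg/mL) in 0.25–0.5 μg/mL — Intermediate
Tigecycline 0.03 μg/mL: ≤ 0.25 μg/mL → susceptible
Ciprofloxacin (0.25 μg/mL) = 0.25 μg/mL — I
Oxacillin (24 mm) in 19–24 mm — I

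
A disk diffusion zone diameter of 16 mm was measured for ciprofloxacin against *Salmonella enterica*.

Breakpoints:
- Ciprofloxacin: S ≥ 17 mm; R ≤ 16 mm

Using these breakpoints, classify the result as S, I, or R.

Ciprofloxacin (16 mm) ≤ 16 mm ⇒ Resistant

Resistant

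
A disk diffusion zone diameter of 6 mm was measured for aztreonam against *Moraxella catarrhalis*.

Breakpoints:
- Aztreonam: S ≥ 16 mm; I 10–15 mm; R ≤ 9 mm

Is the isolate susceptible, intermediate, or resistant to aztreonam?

Resistant

Aztreonam 6 mm: ≤ 9 mm → R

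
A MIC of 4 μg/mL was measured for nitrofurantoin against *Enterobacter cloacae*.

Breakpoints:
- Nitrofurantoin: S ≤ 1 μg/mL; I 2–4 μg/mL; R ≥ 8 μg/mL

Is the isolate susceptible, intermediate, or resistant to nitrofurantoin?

Nitrofurantoin 4 μg/mL: in 2–4 μg/mL — intermediate

I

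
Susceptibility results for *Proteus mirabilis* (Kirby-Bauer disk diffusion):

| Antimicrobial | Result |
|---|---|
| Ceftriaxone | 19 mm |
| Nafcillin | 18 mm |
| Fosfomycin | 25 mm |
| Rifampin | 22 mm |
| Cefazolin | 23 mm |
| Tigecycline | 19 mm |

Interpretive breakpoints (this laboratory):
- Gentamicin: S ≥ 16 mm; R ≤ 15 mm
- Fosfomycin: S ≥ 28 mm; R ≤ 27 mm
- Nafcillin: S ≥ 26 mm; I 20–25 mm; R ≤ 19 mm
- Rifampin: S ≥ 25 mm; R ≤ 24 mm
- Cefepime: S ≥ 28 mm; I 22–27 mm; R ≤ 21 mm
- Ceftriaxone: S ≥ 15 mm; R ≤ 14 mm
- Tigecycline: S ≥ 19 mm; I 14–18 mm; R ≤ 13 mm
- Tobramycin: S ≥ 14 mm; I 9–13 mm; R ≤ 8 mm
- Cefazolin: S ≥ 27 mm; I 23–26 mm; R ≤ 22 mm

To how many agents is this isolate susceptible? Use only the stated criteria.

Ceftriaxone 19 mm: ≥ 15 mm → susceptible
Nafcillin: 18 mm is ≤ 19 mm ⇒ Resistant
Fosfomycin (25 mm) ≤ 27 mm — Resistant
Rifampin (22 mm) ≤ 24 mm ⇒ Resistant
Cefazolin 23 mm: in 23–26 mm → intermediate
Tigecycline 19 mm: ≥ 19 mm → susceptible
Susceptible: 2

2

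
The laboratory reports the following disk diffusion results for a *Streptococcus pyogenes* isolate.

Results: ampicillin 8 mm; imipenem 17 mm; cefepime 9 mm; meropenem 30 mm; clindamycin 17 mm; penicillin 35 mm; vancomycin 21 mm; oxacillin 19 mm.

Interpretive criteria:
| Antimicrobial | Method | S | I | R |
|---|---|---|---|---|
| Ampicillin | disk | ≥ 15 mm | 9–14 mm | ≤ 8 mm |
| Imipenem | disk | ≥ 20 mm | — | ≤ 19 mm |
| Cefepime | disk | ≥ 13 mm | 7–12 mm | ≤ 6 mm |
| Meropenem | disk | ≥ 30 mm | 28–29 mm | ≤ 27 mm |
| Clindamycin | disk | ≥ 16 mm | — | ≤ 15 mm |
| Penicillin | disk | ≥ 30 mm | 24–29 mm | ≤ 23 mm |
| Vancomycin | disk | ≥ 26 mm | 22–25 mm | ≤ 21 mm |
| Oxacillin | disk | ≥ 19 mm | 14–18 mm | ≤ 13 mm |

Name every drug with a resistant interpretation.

ampicillin, imipenem, vancomycin

Ampicillin: 8 mm is ≤ 8 mm ⇒ Resistant
Imipenem 17 mm: ≤ 19 mm — resistant
Cefepime (9 mm) in 7–12 mm → Intermediate
Meropenem (30 mm) ≥ 30 mm — susceptible
Clindamycin: 17 mm is ≥ 16 mm ⇒ Susceptible
Penicillin 35 mm: ≥ 30 mm — susceptible
Vancomycin: 21 mm is ≤ 21 mm — R
Oxacillin: 19 mm is ≥ 19 mm ⇒ Susceptible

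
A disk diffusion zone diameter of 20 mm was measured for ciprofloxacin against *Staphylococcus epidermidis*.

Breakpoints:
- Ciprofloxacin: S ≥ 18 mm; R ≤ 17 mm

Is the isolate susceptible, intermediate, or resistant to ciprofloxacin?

Ciprofloxacin: 20 mm is ≥ 18 mm — Susceptible

Susceptible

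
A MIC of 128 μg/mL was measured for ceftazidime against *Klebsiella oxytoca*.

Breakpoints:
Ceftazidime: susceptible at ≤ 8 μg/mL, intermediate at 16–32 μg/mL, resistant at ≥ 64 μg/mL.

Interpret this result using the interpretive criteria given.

Ceftazidime 128 μg/mL: ≥ 64 μg/mL — R

Resistant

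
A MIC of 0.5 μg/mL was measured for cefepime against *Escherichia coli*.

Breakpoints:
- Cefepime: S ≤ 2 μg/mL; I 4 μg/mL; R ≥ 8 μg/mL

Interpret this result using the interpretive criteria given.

Cefepime (0.5 μg/mL) ≤ 2 μg/mL → susceptible

S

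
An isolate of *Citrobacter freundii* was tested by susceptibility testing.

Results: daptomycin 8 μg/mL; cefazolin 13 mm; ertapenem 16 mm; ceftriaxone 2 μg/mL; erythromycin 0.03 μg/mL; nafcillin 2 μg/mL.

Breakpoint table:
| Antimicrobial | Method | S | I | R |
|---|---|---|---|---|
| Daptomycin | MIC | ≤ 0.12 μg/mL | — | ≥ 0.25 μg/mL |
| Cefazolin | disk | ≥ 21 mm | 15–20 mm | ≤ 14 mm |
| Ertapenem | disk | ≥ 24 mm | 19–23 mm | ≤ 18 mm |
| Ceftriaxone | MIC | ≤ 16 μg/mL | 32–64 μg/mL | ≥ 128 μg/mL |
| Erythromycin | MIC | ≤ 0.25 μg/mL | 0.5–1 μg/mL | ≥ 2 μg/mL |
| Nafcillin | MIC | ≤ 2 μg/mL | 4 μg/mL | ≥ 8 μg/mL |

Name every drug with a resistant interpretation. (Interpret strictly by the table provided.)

daptomycin, cefazolin, ertapenem

Daptomycin 8 μg/mL: ≥ 0.25 μg/mL — resistant
Cefazolin: 13 mm is ≤ 14 mm ⇒ R
Ertapenem (16 mm) ≤ 18 mm — R
Ceftriaxone (2 μg/mL) ≤ 16 μg/mL → susceptible
Erythromycin 0.03 μg/mL: ≤ 0.25 μg/mL — susceptible
Nafcillin 2 μg/mL: ≤ 2 μg/mL — S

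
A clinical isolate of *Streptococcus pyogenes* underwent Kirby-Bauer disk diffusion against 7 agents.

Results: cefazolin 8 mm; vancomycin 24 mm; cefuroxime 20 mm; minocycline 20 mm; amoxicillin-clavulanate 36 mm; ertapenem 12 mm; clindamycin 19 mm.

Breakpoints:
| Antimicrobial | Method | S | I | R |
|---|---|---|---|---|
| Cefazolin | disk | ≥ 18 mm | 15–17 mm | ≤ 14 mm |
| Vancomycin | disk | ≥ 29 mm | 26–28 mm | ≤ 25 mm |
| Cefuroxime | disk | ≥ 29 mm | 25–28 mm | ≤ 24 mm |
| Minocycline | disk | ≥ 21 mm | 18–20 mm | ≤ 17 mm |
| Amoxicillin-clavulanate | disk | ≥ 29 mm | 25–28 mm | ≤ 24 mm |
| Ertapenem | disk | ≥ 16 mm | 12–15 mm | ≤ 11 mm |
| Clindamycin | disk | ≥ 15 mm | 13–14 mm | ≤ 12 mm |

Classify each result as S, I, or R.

Cefazolin 8 mm: ≤ 14 mm → Resistant
Vancomycin (24 mm) ≤ 25 mm → Resistant
Cefuroxime: 20 mm is ≤ 24 mm → Resistant
Minocycline 20 mm: in 18–20 mm → Intermediate
Amoxicillin-clavulanate (36 mm) ≥ 29 mm ⇒ Susceptible
Ertapenem 12 mm: in 12–15 mm — I
Clindamycin 19 mm: ≥ 15 mm — Susceptible

R, R, R, I, S, I, S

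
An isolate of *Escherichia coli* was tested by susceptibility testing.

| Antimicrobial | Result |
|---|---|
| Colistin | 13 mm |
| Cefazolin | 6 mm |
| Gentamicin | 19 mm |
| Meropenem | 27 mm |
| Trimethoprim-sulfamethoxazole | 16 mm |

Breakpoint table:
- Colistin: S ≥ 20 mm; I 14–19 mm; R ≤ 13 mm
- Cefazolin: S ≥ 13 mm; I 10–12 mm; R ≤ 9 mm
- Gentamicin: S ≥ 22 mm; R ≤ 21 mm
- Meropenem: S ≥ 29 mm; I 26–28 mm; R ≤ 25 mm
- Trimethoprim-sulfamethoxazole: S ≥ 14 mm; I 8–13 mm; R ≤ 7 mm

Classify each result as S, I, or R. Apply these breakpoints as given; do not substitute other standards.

R, R, R, I, S

Colistin 13 mm: ≤ 13 mm — R
Cefazolin (6 mm) ≤ 9 mm → R
Gentamicin (19 mm) ≤ 21 mm — Resistant
Meropenem: 27 mm is in 26–28 mm → Intermediate
Trimethoprim-sulfamethoxazole 16 mm: ≥ 14 mm — Susceptible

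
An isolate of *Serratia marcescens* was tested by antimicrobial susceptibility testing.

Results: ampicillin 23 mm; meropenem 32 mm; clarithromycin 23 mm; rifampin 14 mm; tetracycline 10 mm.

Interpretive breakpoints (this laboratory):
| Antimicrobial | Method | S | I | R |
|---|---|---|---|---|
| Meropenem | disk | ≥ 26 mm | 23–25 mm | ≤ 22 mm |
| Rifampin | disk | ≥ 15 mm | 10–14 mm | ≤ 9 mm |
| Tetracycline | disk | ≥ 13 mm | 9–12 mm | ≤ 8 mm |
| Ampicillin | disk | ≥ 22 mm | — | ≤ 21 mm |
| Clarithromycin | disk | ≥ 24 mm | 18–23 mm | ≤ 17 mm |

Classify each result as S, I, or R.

Ampicillin 23 mm: ≥ 22 mm ⇒ S
Meropenem 32 mm: ≥ 26 mm — susceptible
Clarithromycin 23 mm: in 18–23 mm — Intermediate
Rifampin (14 mm) in 10–14 mm → Intermediate
Tetracycline (10 mm) in 9–12 mm ⇒ intermediate

S, S, I, I, I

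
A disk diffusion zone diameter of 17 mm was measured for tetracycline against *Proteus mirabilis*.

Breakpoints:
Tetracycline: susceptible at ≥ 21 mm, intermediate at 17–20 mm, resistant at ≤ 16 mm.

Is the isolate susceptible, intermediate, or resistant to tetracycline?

I

Tetracycline 17 mm: in 17–20 mm ⇒ Intermediate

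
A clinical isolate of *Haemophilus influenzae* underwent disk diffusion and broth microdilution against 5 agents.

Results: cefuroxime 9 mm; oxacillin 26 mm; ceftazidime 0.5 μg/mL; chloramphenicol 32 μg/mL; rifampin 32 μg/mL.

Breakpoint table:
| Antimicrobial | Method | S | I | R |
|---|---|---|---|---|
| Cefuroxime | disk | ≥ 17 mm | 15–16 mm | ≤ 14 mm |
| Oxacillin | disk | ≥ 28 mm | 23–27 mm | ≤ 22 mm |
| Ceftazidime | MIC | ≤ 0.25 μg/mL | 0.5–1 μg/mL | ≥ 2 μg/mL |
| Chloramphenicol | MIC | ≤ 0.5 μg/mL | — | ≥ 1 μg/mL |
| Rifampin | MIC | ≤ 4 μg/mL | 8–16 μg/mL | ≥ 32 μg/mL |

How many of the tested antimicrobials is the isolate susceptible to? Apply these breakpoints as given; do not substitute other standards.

0

Cefuroxime 9 mm: ≤ 14 mm — Resistant
Oxacillin 26 mm: in 23–27 mm ⇒ intermediate
Ceftazidime (0.5 μg/mL) in 0.5–1 μg/mL ⇒ Intermediate
Chloramphenicol: 32 μg/mL is ≥ 1 μg/mL ⇒ R
Rifampin (32 μg/mL) ≥ 32 μg/mL ⇒ Resistant
Susceptible: 0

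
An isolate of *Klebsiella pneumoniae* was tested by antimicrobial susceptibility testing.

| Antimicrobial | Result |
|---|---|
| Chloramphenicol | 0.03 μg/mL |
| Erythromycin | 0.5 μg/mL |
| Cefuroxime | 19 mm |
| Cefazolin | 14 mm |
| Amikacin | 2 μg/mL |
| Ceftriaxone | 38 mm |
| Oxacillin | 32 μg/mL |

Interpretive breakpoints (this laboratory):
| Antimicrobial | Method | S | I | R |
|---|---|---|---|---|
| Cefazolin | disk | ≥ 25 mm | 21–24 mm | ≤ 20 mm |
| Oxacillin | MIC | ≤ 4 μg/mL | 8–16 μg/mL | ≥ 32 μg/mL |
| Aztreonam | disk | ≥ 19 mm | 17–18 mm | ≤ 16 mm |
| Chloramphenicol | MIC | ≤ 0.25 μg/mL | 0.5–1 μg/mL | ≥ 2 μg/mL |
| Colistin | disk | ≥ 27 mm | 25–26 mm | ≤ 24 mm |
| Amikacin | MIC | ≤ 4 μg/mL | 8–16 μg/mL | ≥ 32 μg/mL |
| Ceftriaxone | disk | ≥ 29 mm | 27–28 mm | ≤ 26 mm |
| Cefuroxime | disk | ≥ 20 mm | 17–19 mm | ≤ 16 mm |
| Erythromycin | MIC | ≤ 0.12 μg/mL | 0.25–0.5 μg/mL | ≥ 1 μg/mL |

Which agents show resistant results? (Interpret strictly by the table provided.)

Chloramphenicol (0.03 μg/mL) ≤ 0.25 μg/mL ⇒ S
Erythromycin 0.5 μg/mL: in 0.25–0.5 μg/mL → I
Cefuroxime 19 mm: in 17–19 mm → intermediate
Cefazolin (14 mm) ≤ 20 mm → resistant
Amikacin: 2 μg/mL is ≤ 4 μg/mL → Susceptible
Ceftriaxone (38 mm) ≥ 29 mm — S
Oxacillin 32 μg/mL: ≥ 32 μg/mL ⇒ Resistant

cefazolin, oxacillin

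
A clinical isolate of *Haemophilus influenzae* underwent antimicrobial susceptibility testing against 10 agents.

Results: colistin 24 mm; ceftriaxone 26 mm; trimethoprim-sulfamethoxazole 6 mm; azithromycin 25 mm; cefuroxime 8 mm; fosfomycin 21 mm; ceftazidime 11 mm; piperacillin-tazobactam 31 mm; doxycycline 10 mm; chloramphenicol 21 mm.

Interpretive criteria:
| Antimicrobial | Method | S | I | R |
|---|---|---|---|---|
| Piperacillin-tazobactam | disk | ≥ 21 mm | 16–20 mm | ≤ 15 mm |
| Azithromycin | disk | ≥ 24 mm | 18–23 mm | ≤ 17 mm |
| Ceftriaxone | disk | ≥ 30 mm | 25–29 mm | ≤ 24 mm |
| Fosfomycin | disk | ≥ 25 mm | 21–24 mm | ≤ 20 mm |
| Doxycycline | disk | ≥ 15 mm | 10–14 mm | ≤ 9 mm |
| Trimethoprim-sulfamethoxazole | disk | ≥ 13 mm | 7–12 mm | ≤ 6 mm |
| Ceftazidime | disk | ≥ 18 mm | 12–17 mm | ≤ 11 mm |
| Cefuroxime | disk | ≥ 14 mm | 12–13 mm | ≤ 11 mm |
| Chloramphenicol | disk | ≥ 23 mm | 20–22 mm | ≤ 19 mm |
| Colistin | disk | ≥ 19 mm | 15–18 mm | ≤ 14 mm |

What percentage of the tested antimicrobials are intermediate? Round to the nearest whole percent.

40%

Colistin 24 mm: ≥ 19 mm — Susceptible
Ceftriaxone: 26 mm is in 25–29 mm → I
Trimethoprim-sulfamethoxazole 6 mm: ≤ 6 mm — R
Azithromycin (25 mm) ≥ 24 mm → susceptible
Cefuroxime 8 mm: ≤ 11 mm ⇒ Resistant
Fosfomycin (21 mm) in 21–24 mm ⇒ intermediate
Ceftazidime 11 mm: ≤ 11 mm — R
Piperacillin-tazobactam (31 mm) ≥ 21 mm → Susceptible
Doxycycline: 10 mm is in 10–14 mm ⇒ Intermediate
Chloramphenicol 21 mm: in 20–22 mm ⇒ intermediate
Intermediate: 4/10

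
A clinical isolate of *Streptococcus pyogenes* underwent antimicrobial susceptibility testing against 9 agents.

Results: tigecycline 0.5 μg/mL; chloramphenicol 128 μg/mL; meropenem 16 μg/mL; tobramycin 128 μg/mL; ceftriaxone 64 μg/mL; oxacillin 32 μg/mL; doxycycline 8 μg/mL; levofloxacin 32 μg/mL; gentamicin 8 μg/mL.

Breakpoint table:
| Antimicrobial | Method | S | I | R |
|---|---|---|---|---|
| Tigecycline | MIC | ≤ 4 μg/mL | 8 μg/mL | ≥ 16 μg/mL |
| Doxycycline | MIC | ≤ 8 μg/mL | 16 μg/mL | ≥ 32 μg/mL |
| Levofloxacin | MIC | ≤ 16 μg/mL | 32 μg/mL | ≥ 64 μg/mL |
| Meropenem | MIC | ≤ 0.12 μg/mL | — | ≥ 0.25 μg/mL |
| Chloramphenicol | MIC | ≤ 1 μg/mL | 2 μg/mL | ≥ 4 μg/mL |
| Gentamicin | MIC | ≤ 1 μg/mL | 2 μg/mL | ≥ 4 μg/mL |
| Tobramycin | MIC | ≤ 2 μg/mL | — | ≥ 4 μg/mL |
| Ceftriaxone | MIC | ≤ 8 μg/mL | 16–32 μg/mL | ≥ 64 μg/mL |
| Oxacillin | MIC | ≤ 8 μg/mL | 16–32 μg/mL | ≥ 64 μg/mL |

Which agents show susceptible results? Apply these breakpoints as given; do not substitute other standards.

tigecycline, doxycycline

Tigecycline 0.5 μg/mL: ≤ 4 μg/mL → S
Chloramphenicol (128 μg/mL) ≥ 4 μg/mL ⇒ resistant
Meropenem: 16 μg/mL is ≥ 0.25 μg/mL — R
Tobramycin (128 μg/mL) ≥ 4 μg/mL → Resistant
Ceftriaxone 64 μg/mL: ≥ 64 μg/mL ⇒ Resistant
Oxacillin: 32 μg/mL is in 16–32 μg/mL — intermediate
Doxycycline 8 μg/mL: ≤ 8 μg/mL — S
Levofloxacin: 32 μg/mL is = 32 μg/mL ⇒ Intermediate
Gentamicin 8 μg/mL: ≥ 4 μg/mL ⇒ Resistant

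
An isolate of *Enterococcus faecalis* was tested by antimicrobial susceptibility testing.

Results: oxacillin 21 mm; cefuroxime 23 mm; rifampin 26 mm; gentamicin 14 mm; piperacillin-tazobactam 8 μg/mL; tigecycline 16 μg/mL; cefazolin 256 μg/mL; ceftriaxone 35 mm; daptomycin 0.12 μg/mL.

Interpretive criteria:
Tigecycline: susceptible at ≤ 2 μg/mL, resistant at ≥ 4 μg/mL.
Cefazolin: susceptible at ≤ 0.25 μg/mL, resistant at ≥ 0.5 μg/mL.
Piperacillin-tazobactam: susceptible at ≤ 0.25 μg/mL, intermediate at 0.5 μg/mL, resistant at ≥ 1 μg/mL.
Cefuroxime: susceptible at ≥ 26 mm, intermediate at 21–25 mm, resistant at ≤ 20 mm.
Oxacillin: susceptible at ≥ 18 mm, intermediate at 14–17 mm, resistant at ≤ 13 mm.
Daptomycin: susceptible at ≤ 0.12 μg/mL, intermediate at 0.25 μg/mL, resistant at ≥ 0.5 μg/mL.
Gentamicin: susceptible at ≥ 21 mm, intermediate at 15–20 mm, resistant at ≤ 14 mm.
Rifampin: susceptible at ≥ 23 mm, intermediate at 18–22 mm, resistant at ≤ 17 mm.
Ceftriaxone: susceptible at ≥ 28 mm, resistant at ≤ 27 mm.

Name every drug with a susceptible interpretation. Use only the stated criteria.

Oxacillin: 21 mm is ≥ 18 mm — S
Cefuroxime 23 mm: in 21–25 mm → I
Rifampin: 26 mm is ≥ 23 mm — susceptible
Gentamicin 14 mm: ≤ 14 mm — Resistant
Piperacillin-tazobactam: 8 μg/mL is ≥ 1 μg/mL — Resistant
Tigecycline 16 μg/mL: ≥ 4 μg/mL → R
Cefazolin (256 μg/mL) ≥ 0.5 μg/mL ⇒ R
Ceftriaxone 35 mm: ≥ 28 mm — S
Daptomycin: 0.12 μg/mL is ≤ 0.12 μg/mL ⇒ S

oxacillin, rifampin, ceftriaxone, daptomycin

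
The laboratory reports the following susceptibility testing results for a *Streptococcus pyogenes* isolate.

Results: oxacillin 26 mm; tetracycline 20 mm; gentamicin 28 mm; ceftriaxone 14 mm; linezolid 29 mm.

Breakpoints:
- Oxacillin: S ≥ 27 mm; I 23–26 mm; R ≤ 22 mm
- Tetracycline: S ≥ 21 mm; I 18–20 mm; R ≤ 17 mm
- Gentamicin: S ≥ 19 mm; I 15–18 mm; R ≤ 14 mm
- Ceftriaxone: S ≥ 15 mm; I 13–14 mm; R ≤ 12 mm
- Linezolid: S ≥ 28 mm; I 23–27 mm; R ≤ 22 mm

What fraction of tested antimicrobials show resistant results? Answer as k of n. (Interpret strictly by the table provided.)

Oxacillin: 26 mm is in 23–26 mm → intermediate
Tetracycline 20 mm: in 18–20 mm → Intermediate
Gentamicin (28 mm) ≥ 19 mm — Susceptible
Ceftriaxone 14 mm: in 13–14 mm ⇒ Intermediate
Linezolid 29 mm: ≥ 28 mm — S
Resistant: 0/5

0 of 5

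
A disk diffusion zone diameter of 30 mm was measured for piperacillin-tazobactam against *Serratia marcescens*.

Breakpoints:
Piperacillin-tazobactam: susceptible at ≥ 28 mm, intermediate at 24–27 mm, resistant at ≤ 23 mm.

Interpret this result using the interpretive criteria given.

Susceptible

Piperacillin-tazobactam: 30 mm is ≥ 28 mm — susceptible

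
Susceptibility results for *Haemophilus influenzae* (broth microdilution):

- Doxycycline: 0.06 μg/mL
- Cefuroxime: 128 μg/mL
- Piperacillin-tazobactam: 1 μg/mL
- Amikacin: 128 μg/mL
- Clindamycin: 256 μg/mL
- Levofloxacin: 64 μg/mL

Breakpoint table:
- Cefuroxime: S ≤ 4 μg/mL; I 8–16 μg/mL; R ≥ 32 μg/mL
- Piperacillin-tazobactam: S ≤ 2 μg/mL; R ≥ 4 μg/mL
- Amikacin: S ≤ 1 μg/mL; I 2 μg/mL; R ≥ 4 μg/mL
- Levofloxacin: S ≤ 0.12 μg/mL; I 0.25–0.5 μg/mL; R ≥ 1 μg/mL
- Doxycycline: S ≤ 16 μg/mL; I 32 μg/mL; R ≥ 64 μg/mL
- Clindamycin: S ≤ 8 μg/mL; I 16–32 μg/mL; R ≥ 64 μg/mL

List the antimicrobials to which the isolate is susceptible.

Doxycycline (0.06 μg/mL) ≤ 16 μg/mL ⇒ Susceptible
Cefuroxime (128 μg/mL) ≥ 32 μg/mL → Resistant
Piperacillin-tazobactam: 1 μg/mL is ≤ 2 μg/mL ⇒ Susceptible
Amikacin 128 μg/mL: ≥ 4 μg/mL ⇒ R
Clindamycin 256 μg/mL: ≥ 64 μg/mL ⇒ resistant
Levofloxacin: 64 μg/mL is ≥ 1 μg/mL — R

doxycycline, piperacillin-tazobactam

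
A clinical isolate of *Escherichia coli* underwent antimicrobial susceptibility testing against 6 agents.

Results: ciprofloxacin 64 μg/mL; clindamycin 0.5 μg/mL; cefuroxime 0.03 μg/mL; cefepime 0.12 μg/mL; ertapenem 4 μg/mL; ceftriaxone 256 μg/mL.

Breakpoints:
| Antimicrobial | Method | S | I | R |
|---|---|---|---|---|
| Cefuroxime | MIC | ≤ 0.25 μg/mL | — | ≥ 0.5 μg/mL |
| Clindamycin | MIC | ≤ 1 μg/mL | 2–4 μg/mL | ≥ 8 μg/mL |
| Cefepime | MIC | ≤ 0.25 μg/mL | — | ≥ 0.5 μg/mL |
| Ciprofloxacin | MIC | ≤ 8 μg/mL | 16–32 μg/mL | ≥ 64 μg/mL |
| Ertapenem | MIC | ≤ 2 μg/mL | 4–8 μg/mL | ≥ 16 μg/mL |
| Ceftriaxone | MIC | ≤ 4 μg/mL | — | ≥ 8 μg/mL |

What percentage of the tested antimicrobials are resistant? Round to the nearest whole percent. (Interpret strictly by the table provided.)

33%

Ciprofloxacin: 64 μg/mL is ≥ 64 μg/mL ⇒ resistant
Clindamycin 0.5 μg/mL: ≤ 1 μg/mL — S
Cefuroxime: 0.03 μg/mL is ≤ 0.25 μg/mL → susceptible
Cefepime (0.12 μg/mL) ≤ 0.25 μg/mL ⇒ Susceptible
Ertapenem (4 μg/mL) in 4–8 μg/mL → intermediate
Ceftriaxone 256 μg/mL: ≥ 8 μg/mL → resistant
Resistant: 2/6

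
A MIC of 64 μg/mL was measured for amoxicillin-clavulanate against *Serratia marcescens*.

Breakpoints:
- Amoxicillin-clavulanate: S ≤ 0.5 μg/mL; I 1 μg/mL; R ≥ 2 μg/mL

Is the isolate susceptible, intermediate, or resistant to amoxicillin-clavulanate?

Amoxicillin-clavulanate: 64 μg/mL is ≥ 2 μg/mL → R

R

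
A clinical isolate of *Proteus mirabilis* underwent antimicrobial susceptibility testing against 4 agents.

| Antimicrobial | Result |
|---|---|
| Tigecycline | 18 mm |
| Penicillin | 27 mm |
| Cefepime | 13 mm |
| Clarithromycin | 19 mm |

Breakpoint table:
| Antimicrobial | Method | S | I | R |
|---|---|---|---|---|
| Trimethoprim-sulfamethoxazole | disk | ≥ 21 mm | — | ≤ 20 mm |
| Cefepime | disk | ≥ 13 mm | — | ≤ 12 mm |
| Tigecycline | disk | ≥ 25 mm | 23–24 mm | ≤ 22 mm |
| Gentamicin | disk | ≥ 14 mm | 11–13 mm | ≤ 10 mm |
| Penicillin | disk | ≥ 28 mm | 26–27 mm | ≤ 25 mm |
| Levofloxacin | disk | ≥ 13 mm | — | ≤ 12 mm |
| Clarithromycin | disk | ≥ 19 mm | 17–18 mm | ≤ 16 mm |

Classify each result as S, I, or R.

Tigecycline 18 mm: ≤ 22 mm ⇒ Resistant
Penicillin (27 mm) in 26–27 mm — I
Cefepime (13 mm) ≥ 13 mm ⇒ Susceptible
Clarithromycin (19 mm) ≥ 19 mm → Susceptible

R, I, S, S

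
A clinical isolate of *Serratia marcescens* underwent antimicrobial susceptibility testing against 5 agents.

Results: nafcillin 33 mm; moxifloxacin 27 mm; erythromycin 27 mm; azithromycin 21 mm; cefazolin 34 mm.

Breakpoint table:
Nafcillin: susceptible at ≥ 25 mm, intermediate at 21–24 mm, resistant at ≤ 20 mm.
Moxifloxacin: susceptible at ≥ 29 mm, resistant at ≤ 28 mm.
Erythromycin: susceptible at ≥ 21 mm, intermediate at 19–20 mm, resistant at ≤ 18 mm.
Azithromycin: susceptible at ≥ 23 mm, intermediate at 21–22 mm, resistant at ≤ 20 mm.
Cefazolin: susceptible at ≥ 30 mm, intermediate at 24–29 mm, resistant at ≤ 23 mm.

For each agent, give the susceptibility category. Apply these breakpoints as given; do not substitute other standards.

S, R, S, I, S

Nafcillin 33 mm: ≥ 25 mm — susceptible
Moxifloxacin (27 mm) ≤ 28 mm ⇒ Resistant
Erythromycin 27 mm: ≥ 21 mm → S
Azithromycin: 21 mm is in 21–22 mm — Intermediate
Cefazolin (34 mm) ≥ 30 mm → Susceptible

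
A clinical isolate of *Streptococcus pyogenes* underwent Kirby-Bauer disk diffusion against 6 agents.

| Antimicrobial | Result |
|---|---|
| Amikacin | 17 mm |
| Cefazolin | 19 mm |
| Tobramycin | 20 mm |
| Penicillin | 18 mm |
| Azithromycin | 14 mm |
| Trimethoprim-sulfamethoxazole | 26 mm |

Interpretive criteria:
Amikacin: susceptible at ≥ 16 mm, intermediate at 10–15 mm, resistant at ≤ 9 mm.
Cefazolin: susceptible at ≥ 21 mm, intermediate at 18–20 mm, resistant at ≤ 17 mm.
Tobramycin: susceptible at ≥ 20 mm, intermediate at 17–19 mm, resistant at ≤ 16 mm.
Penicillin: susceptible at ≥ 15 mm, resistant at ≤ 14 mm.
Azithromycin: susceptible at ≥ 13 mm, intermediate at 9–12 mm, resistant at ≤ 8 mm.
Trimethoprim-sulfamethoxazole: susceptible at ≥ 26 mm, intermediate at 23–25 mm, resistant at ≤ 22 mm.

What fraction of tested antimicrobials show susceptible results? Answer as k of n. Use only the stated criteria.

Amikacin: 17 mm is ≥ 16 mm → susceptible
Cefazolin (19 mm) in 18–20 mm — I
Tobramycin (20 mm) ≥ 20 mm → Susceptible
Penicillin 18 mm: ≥ 15 mm ⇒ S
Azithromycin: 14 mm is ≥ 13 mm → susceptible
Trimethoprim-sulfamethoxazole: 26 mm is ≥ 26 mm ⇒ S
Susceptible: 5/6

5 of 6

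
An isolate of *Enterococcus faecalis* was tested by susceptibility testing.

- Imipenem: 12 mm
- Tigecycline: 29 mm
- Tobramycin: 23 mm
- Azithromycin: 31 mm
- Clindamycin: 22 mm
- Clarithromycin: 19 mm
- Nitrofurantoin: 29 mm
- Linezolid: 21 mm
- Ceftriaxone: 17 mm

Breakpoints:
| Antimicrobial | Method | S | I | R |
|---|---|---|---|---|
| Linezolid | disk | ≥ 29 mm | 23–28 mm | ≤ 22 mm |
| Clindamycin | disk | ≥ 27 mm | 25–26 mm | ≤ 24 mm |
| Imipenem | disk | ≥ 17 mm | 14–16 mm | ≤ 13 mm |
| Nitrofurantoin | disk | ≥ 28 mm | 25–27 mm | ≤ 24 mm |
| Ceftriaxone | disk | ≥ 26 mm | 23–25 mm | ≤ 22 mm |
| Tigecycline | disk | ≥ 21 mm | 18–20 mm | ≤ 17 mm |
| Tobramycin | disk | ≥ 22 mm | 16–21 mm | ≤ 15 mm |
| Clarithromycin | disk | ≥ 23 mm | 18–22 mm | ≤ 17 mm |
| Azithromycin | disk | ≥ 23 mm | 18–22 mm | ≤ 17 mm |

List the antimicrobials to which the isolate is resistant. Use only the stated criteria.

imipenem, clindamycin, linezolid, ceftriaxone

Imipenem 12 mm: ≤ 13 mm — Resistant
Tigecycline: 29 mm is ≥ 21 mm ⇒ S
Tobramycin (23 mm) ≥ 22 mm — susceptible
Azithromycin (31 mm) ≥ 23 mm — Susceptible
Clindamycin (22 mm) ≤ 24 mm → resistant
Clarithromycin 19 mm: in 18–22 mm — I
Nitrofurantoin: 29 mm is ≥ 28 mm — susceptible
Linezolid (21 mm) ≤ 22 mm — R
Ceftriaxone (17 mm) ≤ 22 mm ⇒ resistant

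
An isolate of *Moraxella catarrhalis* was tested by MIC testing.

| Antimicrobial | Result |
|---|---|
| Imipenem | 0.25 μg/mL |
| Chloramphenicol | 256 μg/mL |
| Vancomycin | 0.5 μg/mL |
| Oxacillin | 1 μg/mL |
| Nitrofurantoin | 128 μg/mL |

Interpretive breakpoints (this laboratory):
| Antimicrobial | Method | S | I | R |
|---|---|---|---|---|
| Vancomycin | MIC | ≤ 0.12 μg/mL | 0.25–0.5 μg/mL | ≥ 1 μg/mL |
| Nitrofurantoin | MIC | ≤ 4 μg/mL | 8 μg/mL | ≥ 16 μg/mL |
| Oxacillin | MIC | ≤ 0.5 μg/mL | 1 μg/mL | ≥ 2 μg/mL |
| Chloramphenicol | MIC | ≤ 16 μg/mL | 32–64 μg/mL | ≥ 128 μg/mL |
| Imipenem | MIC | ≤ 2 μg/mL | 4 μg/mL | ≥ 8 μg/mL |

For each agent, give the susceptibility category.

Imipenem (0.25 μg/mL) ≤ 2 μg/mL → Susceptible
Chloramphenicol: 256 μg/mL is ≥ 128 μg/mL ⇒ R
Vancomycin: 0.5 μg/mL is in 0.25–0.5 μg/mL → intermediate
Oxacillin 1 μg/mL: = 1 μg/mL ⇒ intermediate
Nitrofurantoin 128 μg/mL: ≥ 16 μg/mL — resistant

S, R, I, I, R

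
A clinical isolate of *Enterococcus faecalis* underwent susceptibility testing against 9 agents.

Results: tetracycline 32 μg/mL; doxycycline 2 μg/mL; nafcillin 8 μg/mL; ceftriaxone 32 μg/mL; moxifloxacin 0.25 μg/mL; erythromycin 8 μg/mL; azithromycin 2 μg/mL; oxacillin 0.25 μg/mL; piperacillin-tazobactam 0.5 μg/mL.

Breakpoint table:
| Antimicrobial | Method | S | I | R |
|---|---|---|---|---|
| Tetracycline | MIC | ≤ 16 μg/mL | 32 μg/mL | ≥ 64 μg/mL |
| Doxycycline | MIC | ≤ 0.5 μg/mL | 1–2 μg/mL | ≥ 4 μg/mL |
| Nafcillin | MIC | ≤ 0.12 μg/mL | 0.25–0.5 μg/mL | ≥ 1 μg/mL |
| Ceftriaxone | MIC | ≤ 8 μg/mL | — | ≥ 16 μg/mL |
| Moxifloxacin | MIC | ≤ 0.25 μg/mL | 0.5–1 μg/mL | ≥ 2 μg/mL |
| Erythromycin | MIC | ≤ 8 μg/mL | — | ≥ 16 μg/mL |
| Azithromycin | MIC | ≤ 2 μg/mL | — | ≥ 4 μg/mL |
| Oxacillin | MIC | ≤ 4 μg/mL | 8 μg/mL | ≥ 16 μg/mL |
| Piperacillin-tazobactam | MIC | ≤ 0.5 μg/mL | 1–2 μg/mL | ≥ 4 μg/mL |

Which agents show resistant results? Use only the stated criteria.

Tetracycline (32 μg/mL) = 32 μg/mL — Intermediate
Doxycycline (2 μg/mL) in 1–2 μg/mL — I
Nafcillin 8 μg/mL: ≥ 1 μg/mL → R
Ceftriaxone (32 μg/mL) ≥ 16 μg/mL — Resistant
Moxifloxacin (0.25 μg/mL) ≤ 0.25 μg/mL ⇒ S
Erythromycin: 8 μg/mL is ≤ 8 μg/mL — S
Azithromycin (2 μg/mL) ≤ 2 μg/mL ⇒ S
Oxacillin: 0.25 μg/mL is ≤ 4 μg/mL — S
Piperacillin-tazobactam 0.5 μg/mL: ≤ 0.5 μg/mL — Susceptible

nafcillin, ceftriaxone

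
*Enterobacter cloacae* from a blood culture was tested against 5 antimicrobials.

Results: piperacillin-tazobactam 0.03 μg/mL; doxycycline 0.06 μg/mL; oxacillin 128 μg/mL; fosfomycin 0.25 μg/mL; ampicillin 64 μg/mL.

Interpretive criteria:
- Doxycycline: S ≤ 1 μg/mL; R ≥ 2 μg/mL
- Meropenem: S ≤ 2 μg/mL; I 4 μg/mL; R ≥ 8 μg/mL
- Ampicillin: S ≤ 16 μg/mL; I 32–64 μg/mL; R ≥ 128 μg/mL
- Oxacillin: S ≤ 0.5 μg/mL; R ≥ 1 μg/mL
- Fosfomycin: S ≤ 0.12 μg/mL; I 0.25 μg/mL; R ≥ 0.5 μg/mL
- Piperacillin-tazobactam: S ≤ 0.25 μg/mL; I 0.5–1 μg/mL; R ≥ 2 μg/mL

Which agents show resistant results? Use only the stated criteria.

oxacillin

Piperacillin-tazobactam 0.03 μg/mL: ≤ 0.25 μg/mL → S
Doxycycline 0.06 μg/mL: ≤ 1 μg/mL → S
Oxacillin 128 μg/mL: ≥ 1 μg/mL → R
Fosfomycin: 0.25 μg/mL is = 0.25 μg/mL → intermediate
Ampicillin: 64 μg/mL is in 32–64 μg/mL → Intermediate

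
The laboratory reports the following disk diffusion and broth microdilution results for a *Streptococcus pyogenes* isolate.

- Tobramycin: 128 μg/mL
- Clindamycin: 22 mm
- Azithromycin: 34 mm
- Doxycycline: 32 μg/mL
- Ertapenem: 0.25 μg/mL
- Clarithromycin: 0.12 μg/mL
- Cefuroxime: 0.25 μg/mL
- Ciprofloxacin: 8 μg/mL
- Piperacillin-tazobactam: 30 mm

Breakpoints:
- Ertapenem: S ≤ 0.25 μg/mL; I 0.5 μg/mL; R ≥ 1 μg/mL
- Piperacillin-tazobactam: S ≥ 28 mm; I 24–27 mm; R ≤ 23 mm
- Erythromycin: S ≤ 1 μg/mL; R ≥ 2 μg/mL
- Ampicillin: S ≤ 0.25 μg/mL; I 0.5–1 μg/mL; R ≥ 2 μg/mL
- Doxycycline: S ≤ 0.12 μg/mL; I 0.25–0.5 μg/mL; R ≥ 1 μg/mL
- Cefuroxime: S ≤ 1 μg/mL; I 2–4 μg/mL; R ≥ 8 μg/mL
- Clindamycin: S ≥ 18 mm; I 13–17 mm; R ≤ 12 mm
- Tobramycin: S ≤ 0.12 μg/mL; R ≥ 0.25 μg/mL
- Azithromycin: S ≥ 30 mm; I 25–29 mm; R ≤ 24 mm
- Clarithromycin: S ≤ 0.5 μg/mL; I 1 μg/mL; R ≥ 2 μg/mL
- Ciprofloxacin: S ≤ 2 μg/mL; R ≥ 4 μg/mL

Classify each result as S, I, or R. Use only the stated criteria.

Tobramycin (128 μg/mL) ≥ 0.25 μg/mL → Resistant
Clindamycin: 22 mm is ≥ 18 mm — susceptible
Azithromycin (34 mm) ≥ 30 mm — Susceptible
Doxycycline (32 μg/mL) ≥ 1 μg/mL → resistant
Ertapenem 0.25 μg/mL: ≤ 0.25 μg/mL — S
Clarithromycin (0.12 μg/mL) ≤ 0.5 μg/mL → susceptible
Cefuroxime 0.25 μg/mL: ≤ 1 μg/mL — Susceptible
Ciprofloxacin (8 μg/mL) ≥ 4 μg/mL ⇒ Resistant
Piperacillin-tazobactam (30 mm) ≥ 28 mm → S

R, S, S, R, S, S, S, R, S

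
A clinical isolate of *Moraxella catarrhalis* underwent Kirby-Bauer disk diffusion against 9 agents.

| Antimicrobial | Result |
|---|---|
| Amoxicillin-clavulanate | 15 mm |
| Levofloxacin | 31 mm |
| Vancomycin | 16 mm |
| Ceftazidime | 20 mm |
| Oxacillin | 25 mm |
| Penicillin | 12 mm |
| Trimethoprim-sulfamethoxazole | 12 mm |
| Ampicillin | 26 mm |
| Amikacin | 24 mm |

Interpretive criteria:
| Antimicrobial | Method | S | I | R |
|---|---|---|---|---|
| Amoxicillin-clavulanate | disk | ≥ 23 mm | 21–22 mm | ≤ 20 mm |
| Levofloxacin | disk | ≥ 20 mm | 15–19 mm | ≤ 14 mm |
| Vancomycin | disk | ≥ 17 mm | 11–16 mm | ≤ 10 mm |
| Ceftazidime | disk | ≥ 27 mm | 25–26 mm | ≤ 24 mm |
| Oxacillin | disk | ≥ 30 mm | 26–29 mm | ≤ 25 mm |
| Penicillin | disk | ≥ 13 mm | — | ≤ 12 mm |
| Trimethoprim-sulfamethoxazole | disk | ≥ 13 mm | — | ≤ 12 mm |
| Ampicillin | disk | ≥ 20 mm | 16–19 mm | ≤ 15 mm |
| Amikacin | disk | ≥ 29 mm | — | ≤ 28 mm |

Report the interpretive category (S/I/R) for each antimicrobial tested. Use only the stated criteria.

Amoxicillin-clavulanate 15 mm: ≤ 20 mm — R
Levofloxacin (31 mm) ≥ 20 mm — Susceptible
Vancomycin (16 mm) in 11–16 mm ⇒ intermediate
Ceftazidime: 20 mm is ≤ 24 mm → Resistant
Oxacillin 25 mm: ≤ 25 mm → R
Penicillin 12 mm: ≤ 12 mm — R
Trimethoprim-sulfamethoxazole 12 mm: ≤ 12 mm → resistant
Ampicillin (26 mm) ≥ 20 mm ⇒ Susceptible
Amikacin (24 mm) ≤ 28 mm → resistant

R, S, I, R, R, R, R, S, R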